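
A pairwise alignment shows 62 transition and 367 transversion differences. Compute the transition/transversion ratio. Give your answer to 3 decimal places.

R = 62/367 = 0.168937… ≈ 0.169 (to 3 d.p.).

0.169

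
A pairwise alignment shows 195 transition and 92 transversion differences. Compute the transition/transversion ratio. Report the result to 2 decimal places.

2.12

R = 195/92 = 2.119565… ≈ 2.12 (to 2 d.p.).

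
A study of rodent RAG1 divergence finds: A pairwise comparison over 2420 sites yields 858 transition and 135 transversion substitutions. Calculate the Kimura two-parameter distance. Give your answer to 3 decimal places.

0.753

P = 858/2420 ≈ 0.354545 and Q = 135/2420 ≈ 0.055785.
Under the Kimura two-parameter model, d = −½ ln(1 − 2P − Q) − ¼ ln(1 − 2Q).
1 − 2P − Q = 0.235125, giving −½ ln(0.235125) = 0.723819.
1 − 2Q = 0.88843, giving −¼ ln(0.88843) = 0.029575.
d = 0.723819 + 0.029575 = 0.753394.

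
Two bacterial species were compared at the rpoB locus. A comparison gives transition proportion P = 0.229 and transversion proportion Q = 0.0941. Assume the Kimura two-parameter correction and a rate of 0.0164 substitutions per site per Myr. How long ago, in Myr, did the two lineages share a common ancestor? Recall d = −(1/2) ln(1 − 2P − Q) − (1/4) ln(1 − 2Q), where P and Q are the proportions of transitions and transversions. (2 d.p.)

13.83

Under the Kimura two-parameter model, d = −½ ln(1 − 2P − Q) − ¼ ln(1 − 2Q).
1 − 2P − Q = 0.4479, giving −½ ln(0.4479) = 0.401593.
1 − 2Q = 0.8118, giving −¼ ln(0.8118) = 0.052125.
d = 0.401593 + 0.052125 = 0.453718.
Under a molecular clock d = 2μt, so t = d/(2μ) = 0.453718 / (2 × 0.0164) = 13.83 Myr.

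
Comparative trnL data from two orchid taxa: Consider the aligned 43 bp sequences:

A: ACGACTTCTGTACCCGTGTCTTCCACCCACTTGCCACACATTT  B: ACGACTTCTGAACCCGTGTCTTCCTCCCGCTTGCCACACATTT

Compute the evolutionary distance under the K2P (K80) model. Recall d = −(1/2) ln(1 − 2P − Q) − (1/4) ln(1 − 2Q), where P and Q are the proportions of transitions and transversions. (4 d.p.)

0.0732

Of 43 sites, 1 differences are transitions and 2 are transversions, so P = 1/43 ≈ 0.023256 and Q = 2/43 ≈ 0.046512.
Under the Kimura two-parameter model, d = −½ ln(1 − 2P − Q) − ¼ ln(1 − 2Q).
1 − 2P − Q = 0.906976, giving −½ ln(0.906976) = 0.048820.
1 − 2Q = 0.906976, giving −¼ ln(0.906976) = 0.024410.
d = 0.048820 + 0.024410 = 0.073230.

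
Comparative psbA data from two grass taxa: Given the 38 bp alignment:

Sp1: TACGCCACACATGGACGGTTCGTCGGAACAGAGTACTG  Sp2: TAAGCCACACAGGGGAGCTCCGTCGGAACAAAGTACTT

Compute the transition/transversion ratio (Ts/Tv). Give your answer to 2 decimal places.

0.60

Transitions are A↔G and C↔T; transversions are all other mismatches.
Transitions: 3. Transversions: 5.
R = 3/5 = 0.60.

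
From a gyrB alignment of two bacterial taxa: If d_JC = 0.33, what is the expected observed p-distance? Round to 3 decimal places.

0.267

p = (3/4)(1 − e^(−4d/3)) = 0.75 × (1 − e^(-0.44)) = 0.75 × (1 − 0.644036) = 0.266973.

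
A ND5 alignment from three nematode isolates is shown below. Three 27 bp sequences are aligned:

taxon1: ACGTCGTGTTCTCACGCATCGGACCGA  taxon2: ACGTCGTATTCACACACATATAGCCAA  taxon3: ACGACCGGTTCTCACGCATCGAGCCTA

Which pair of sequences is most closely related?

taxon1–taxon2: 8/27 differ, p = 0.296, d = 0.377.
taxon1–taxon3: 6/27 differ, p = 0.222, d = 0.264.
taxon2–taxon3: 9/27 differ, p = 0.333, d = 0.441.
The smallest distance is between taxon1 and taxon3.

taxon1 and taxon3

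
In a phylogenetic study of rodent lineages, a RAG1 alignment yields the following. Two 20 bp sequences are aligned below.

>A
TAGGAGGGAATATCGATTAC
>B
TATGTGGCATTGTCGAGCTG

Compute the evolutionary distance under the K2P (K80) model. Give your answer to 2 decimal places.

Of 20 sites, 2 differences are transitions and 7 are transversions, so P = 2/20 = 0.1 and Q = 7/20 = 0.35.
Under the Kimura two-parameter model, d = −½ ln(1 − 2P − Q) − ¼ ln(1 − 2Q).
1 − 2P − Q = 0.45, giving −½ ln(0.45) = 0.399254.
1 − 2Q = 0.3, giving −¼ ln(0.3) = 0.300993.
d = 0.399254 + 0.300993 = 0.700247.

0.70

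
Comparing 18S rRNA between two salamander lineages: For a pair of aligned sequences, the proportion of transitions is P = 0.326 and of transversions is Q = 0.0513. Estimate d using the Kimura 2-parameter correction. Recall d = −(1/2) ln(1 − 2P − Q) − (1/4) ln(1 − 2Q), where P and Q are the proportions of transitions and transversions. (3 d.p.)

0.635

Under the Kimura two-parameter model, d = −½ ln(1 − 2P − Q) − ¼ ln(1 − 2Q).
1 − 2P − Q = 0.2967, giving −½ ln(0.2967) = 0.607517.
1 − 2Q = 0.8974, giving −¼ ln(0.8974) = 0.027063.
d = 0.607517 + 0.027063 = 0.634580.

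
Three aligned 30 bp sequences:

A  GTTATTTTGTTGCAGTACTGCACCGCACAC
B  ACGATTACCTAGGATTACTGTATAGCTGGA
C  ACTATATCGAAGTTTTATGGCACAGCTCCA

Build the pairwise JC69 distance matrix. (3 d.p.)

A–B: 16/30 sites differ → p ≈ 0.533333, d = −0.75 ln(1 − 0.711111) = 0.931285 ≈ 0.931.
A–C: 15/30 sites differ → p = 0.5, d = −0.75 ln(1 − 0.666667) = 0.823960 ≈ 0.824.
B–C: 13/30 sites differ → p ≈ 0.433333, d = −0.75 ln(1 − 0.577777) = 0.646666 ≈ 0.647.

d(A,B) = 0.931, d(A,C) = 0.824, d(B,C) = 0.647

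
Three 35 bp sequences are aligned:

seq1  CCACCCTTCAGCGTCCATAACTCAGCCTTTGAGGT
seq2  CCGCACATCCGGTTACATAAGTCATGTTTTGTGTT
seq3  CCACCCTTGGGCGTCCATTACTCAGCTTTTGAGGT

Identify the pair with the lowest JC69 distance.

seq1 and seq3

seq1–seq2: 13/35 differ, p = 0.371, d = 0.513.
seq1–seq3: 4/35 differ, p = 0.114, d = 0.124.
seq2–seq3: 14/35 differ, p = 0.400, d = 0.572.
The smallest distance is between seq1 and seq3.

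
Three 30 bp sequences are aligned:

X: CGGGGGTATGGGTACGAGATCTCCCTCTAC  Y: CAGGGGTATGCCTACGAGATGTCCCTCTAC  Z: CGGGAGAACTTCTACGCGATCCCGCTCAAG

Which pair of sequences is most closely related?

X–Y: 4/30 differ, p = 0.133, d = 0.147.
X–Z: 11/30 differ, p = 0.367, d = 0.503.
Y–Z: 12/30 differ, p = 0.400, d = 0.572.
The smallest distance is between X and Y.

X and Y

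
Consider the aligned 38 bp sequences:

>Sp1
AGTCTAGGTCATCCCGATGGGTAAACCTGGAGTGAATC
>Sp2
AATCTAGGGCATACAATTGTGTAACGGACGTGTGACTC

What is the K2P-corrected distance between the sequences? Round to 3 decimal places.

0.523

Of 38 sites, 2 differences are transitions and 12 are transversions, so P = 2/38 ≈ 0.052632 and Q = 12/38 ≈ 0.315789.
Under the Kimura two-parameter model, d = −½ ln(1 − 2P − Q) − ¼ ln(1 − 2Q).
1 − 2P − Q = 0.578947, giving −½ ln(0.578947) = 0.273272.
1 − 2Q = 0.368422, giving −¼ ln(0.368422) = 0.249632.
d = 0.273272 + 0.249632 = 0.522904.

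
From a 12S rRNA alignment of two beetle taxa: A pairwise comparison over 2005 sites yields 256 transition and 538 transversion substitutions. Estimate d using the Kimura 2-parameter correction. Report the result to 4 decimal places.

0.5632

P = 256/2005 ≈ 0.127681 and Q = 538/2005 ≈ 0.268329.
Under the Kimura two-parameter model, d = −½ ln(1 − 2P − Q) − ¼ ln(1 − 2Q).
1 − 2P − Q = 0.476309, giving −½ ln(0.476309) = 0.370844.
1 − 2Q = 0.463342, giving −¼ ln(0.463342) = 0.192322.
d = 0.370844 + 0.192322 = 0.563166.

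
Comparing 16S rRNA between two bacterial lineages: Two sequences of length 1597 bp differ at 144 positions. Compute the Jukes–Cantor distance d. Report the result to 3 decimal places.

0.096

p = 144/1597 ≈ 0.090169.
d = −(3/4) ln(1 − 4p/3) = −0.75 ln(1 − 0.120225) = −0.75 ln(0.879775)
  = −0.75 × (-0.128089) = 0.096067 substitutions/site.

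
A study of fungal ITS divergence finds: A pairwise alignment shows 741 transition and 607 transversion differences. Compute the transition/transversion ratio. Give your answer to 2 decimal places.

R = 741/607 = 1.220757… ≈ 1.22 (to 2 d.p.).

1.22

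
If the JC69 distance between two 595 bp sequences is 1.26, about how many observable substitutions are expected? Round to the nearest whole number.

Invert JC69: p = (3/4)(1 − e^(−4d/3)) = 0.75 × (1 − e^(-1.68)) = 0.75 × (1 − 0.186374) = 0.610220.
Expected differing sites = pL ≈ 0.610220 × 595 = 363.0809 ≈ 363.

363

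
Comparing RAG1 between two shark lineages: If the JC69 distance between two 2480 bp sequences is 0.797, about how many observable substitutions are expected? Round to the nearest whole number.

1217

Invert JC69: p = (3/4)(1 − e^(−4d/3)) = 0.75 × (1 − e^(-1.062667)) = 0.75 × (1 − 0.345533) = 0.490850.
Expected differing sites = pL ≈ 0.490850 × 2480 = 1217.308 ≈ 1217.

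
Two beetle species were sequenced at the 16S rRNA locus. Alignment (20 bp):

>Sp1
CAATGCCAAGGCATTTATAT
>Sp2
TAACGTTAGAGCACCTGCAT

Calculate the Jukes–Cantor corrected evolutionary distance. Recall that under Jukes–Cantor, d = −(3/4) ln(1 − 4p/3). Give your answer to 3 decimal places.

The sequences differ at 10 of 20 sites (1, 4, 6, 7, 9, 10, 14, 15, 17, 18), so p = 10/20 = 0.5.
d = −(3/4) ln(1 − 4p/3) = −0.75 ln(1 − 0.666667) = −0.75 ln(0.333333)
  = −0.75 × (-1.098613) = 0.823960 substitutions/site.

0.824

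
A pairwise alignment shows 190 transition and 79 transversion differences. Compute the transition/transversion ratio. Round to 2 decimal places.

2.41

R = 190/79 = 2.405063… ≈ 2.41 (to 2 d.p.).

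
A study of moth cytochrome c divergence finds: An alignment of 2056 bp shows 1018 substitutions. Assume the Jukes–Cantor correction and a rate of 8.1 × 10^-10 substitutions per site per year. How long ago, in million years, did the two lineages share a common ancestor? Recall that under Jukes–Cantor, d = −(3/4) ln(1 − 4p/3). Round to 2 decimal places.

499.70

p = 1018/2056 ≈ 0.495136.
d = −(3/4) ln(1 − 4p/3) = −0.75 ln(1 − 0.660181) = −0.75 ln(0.339819)
  = −0.75 × (-1.079342) = 0.809507 substitutions/site.
Under a molecular clock d = 2μt, so t = d/(2μ) = 0.809507 / (2 × 8.1 × 10^-10) = 499.70 million years.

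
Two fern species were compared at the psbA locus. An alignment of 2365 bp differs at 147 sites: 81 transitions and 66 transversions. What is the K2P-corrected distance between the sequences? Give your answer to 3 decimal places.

P = 81/2365 ≈ 0.034249 and Q = 66/2365 ≈ 0.027907.
Under the Kimura two-parameter model, d = −½ ln(1 − 2P − Q) − ¼ ln(1 − 2Q).
1 − 2P − Q = 0.903595, giving −½ ln(0.903595) = 0.050687.
1 − 2Q = 0.944186, giving −¼ ln(0.944186) = 0.014358.
d = 0.050687 + 0.014358 = 0.065045.

0.065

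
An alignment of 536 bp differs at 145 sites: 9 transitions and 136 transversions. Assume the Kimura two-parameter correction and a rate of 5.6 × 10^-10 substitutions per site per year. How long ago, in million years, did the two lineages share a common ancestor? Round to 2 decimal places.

309.29

P = 9/536 ≈ 0.016791 and Q = 136/536 ≈ 0.253731.
Under the Kimura two-parameter model, d = −½ ln(1 − 2P − Q) − ¼ ln(1 − 2Q).
1 − 2P − Q = 0.712687, giving −½ ln(0.712687) = 0.169356.
1 − 2Q = 0.492538, giving −¼ ln(0.492538) = 0.177046.
d = 0.169356 + 0.177046 = 0.346402.
Under a molecular clock d = 2μt, so t = d/(2μ) = 0.346402 / (2 × 5.6 × 10^-10) = 309.29 million years.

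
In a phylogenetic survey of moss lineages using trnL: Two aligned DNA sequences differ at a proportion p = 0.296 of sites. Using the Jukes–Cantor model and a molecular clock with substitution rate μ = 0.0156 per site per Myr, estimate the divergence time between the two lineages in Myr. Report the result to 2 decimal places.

12.07

d = −(3/4) ln(1 − 4p/3) = −0.75 ln(1 − 0.394667) = −0.75 ln(0.605333)
  = −0.75 × (-0.501977) = 0.376483 substitutions/site.
Under a molecular clock d = 2μt, so t = d/(2μ) = 0.376483 / (2 × 0.0156) = 12.07 Myr.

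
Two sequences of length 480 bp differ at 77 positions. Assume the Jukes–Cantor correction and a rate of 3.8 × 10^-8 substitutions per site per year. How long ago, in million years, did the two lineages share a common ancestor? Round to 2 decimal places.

2.37

p = 77/480 ≈ 0.160417.
d = −(3/4) ln(1 − 4p/3) = −0.75 ln(1 − 0.213889) = −0.75 ln(0.786111)
  = −0.75 × (-0.240657) = 0.180493 substitutions/site.
Under a molecular clock d = 2μt, so t = d/(2μ) = 0.180493 / (2 × 3.8 × 10^-8) = 2.37 million years.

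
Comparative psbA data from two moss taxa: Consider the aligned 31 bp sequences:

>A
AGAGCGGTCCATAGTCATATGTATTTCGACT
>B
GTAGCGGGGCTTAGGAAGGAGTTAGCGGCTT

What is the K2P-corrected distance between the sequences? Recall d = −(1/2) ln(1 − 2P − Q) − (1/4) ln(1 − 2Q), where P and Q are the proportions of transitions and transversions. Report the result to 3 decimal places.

Of 31 sites, 4 differences are transitions and 13 are transversions, so P = 4/31 ≈ 0.129032 and Q = 13/31 ≈ 0.419355.
Under the Kimura two-parameter model, d = −½ ln(1 − 2P − Q) − ¼ ln(1 − 2Q).
1 − 2P − Q = 0.322581, giving −½ ln(0.322581) = 0.565701.
1 − 2Q = 0.16129, giving −¼ ln(0.16129) = 0.456138.
d = 0.565701 + 0.456138 = 1.021839.

1.022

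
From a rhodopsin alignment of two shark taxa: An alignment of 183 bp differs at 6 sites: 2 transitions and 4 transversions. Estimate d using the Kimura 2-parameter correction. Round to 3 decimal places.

0.034

P = 2/183 ≈ 0.010929 and Q = 4/183 ≈ 0.021858.
Under the Kimura two-parameter model, d = −½ ln(1 − 2P − Q) − ¼ ln(1 − 2Q).
1 − 2P − Q = 0.956284, giving −½ ln(0.956284) = 0.022350.
1 − 2Q = 0.956284, giving −¼ ln(0.956284) = 0.011175.
d = 0.022350 + 0.011175 = 0.033525.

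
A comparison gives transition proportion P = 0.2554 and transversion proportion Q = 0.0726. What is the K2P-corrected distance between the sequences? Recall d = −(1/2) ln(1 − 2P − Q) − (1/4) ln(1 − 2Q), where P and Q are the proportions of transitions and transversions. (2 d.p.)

0.48

Under the Kimura two-parameter model, d = −½ ln(1 − 2P − Q) − ¼ ln(1 − 2Q).
1 − 2P − Q = 0.4166, giving −½ ln(0.4166) = 0.437814.
1 − 2Q = 0.8548, giving −¼ ln(0.8548) = 0.039222.
d = 0.437814 + 0.039222 = 0.477036.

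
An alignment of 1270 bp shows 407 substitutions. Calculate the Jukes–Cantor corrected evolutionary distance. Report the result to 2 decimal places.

p = 407/1270 ≈ 0.320472.
d = −(3/4) ln(1 − 4p/3) = −0.75 ln(1 − 0.427296) = −0.75 ln(0.572704)
  = −0.75 × (-0.557386) = 0.418040 substitutions/site.

0.42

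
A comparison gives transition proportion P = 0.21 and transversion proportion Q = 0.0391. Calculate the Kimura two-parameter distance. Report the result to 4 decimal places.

Under the Kimura two-parameter model, d = −½ ln(1 − 2P − Q) − ¼ ln(1 − 2Q).
1 − 2P − Q = 0.5409, giving −½ ln(0.5409) = 0.307260.
1 − 2Q = 0.9218, giving −¼ ln(0.9218) = 0.020357.
d = 0.307260 + 0.020357 = 0.327617.

0.3276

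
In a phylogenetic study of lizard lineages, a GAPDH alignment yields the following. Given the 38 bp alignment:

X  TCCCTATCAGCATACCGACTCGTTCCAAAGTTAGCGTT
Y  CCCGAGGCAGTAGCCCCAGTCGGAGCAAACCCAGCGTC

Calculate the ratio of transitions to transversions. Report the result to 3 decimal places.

0.545

Transitions are A↔G and C↔T; transversions are all other mismatches.
Transitions: 6. Transversions: 11.
R = 6/11 = 0.545454… ≈ 0.545 (to 3 d.p.).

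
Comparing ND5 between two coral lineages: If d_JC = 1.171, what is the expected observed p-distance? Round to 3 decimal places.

p = (3/4)(1 − e^(−4d/3)) = 0.75 × (1 − e^(-1.561333)) = 0.75 × (1 − 0.209856) = 0.592608.

0.593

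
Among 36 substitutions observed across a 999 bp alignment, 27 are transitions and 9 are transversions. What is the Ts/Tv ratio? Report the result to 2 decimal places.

3.00

R = 27/9 = 3.00.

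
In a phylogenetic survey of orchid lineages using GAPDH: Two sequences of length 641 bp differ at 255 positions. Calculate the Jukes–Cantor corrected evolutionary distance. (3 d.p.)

0.567

p = 255/641 ≈ 0.397816.
d = −(3/4) ln(1 − 4p/3) = −0.75 ln(1 − 0.530421) = −0.75 ln(0.469579)
  = −0.75 × (-0.755919) = 0.566939 substitutions/site.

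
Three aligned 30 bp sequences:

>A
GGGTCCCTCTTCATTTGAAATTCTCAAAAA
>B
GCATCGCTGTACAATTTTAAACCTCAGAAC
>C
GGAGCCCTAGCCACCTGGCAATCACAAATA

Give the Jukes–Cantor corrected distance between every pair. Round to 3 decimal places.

A–B: 12/30 sites differ → p = 0.4, d = −0.75 ln(1 − 0.533333) = 0.571605 ≈ 0.572.
A–C: 12/30 sites differ → p = 0.4, d = −0.75 ln(1 − 0.533333) = 0.571605 ≈ 0.572.
B–C: 16/30 sites differ → p ≈ 0.533333, d = −0.75 ln(1 − 0.711111) = 0.931285 ≈ 0.931.

d(A,B) = 0.572, d(A,C) = 0.572, d(B,C) = 0.931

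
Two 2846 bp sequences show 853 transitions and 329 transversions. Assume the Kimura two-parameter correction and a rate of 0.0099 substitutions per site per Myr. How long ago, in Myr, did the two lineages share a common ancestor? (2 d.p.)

P = 853/2846 ≈ 0.299719 and Q = 329/2846 ≈ 0.115601.
Under the Kimura two-parameter model, d = −½ ln(1 − 2P − Q) − ¼ ln(1 − 2Q).
1 − 2P − Q = 0.284961, giving −½ ln(0.284961) = 0.627701.
1 − 2Q = 0.768798, giving −¼ ln(0.768798) = 0.065732.
d = 0.627701 + 0.065732 = 0.693433.
Under a molecular clock d = 2μt, so t = d/(2μ) = 0.693433 / (2 × 0.0099) = 35.02 Myr.

35.02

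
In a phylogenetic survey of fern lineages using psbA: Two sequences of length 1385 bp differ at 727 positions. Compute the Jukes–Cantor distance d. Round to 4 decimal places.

p = 727/1385 ≈ 0.52491.
d = −(3/4) ln(1 − 4p/3) = −0.75 ln(1 − 0.69988) = −0.75 ln(0.30012)
  = −0.75 × (-1.203573) = 0.902680 substitutions/site.

0.9027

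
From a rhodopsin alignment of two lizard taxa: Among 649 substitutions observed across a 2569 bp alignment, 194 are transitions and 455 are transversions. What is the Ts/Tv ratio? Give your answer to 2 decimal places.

R = 194/455 = 0.426373… ≈ 0.43 (to 2 d.p.).

0.43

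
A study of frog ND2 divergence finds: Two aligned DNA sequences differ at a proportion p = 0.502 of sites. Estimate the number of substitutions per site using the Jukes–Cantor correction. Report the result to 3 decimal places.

0.830

d = −(3/4) ln(1 − 4p/3) = −0.75 ln(1 − 0.669333) = −0.75 ln(0.330667)
  = −0.75 × (-1.106643) = 0.829982 substitutions/site.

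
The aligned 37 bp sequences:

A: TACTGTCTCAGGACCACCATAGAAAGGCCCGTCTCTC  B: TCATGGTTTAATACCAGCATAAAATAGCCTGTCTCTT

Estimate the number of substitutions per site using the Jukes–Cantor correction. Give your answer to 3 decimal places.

The sequences differ at 13 of 37 sites, so p = 13/37 ≈ 0.351351.
d = −(3/4) ln(1 − 4p/3) = −0.75 ln(1 − 0.468468) = −0.75 ln(0.531532)
  = −0.75 × (-0.631992) = 0.473994 substitutions/site.

0.474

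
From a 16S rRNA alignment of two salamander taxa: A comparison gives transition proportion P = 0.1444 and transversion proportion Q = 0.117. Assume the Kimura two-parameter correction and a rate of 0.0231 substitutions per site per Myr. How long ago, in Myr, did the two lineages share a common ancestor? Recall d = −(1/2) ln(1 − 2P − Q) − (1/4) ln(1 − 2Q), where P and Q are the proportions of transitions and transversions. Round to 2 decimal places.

Under the Kimura two-parameter model, d = −½ ln(1 − 2P − Q) − ¼ ln(1 − 2Q).
1 − 2P − Q = 0.5942, giving −½ ln(0.5942) = 0.260270.
1 − 2Q = 0.766, giving −¼ ln(0.766) = 0.066643.
d = 0.260270 + 0.066643 = 0.326913.
Under a molecular clock d = 2μt, so t = d/(2μ) = 0.326913 / (2 × 0.0231) = 7.08 Myr.

7.08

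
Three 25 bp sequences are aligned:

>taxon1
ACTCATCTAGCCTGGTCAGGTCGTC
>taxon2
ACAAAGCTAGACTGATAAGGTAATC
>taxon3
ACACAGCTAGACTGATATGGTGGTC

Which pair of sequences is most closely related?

taxon2 and taxon3

taxon1–taxon2: 8/25 differ, p = 0.320, d = 0.417.
taxon1–taxon3: 7/25 differ, p = 0.280, d = 0.351.
taxon2–taxon3: 4/25 differ, p = 0.160, d = 0.180.
The smallest distance is between taxon2 and taxon3.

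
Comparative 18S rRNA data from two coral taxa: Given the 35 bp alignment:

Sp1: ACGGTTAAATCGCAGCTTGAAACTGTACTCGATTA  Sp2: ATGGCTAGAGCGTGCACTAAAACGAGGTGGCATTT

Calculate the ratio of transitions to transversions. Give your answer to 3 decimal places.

1.111

Transitions are A↔G and C↔T; transversions are all other mismatches.
Transitions: 10. Transversions: 9.
R = 10/9 = 1.111111… ≈ 1.111 (to 3 d.p.).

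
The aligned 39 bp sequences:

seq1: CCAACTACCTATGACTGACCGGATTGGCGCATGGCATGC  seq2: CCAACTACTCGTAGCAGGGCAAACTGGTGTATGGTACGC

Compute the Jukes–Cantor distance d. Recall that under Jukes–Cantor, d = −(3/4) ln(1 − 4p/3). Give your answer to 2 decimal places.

0.54

The sequences differ at 15 of 39 sites, so p = 15/39 ≈ 0.384615.
d = −(3/4) ln(1 − 4p/3) = −0.75 ln(1 − 0.51282) = −0.75 ln(0.48718)
  = −0.75 × (-0.719122) = 0.539342 substitutions/site.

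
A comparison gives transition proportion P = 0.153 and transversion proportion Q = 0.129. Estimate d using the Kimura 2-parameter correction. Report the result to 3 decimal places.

0.360

Under the Kimura two-parameter model, d = −½ ln(1 − 2P − Q) − ¼ ln(1 − 2Q).
1 − 2P − Q = 0.565, giving −½ ln(0.565) = 0.285465.
1 − 2Q = 0.742, giving −¼ ln(0.742) = 0.074602.
d = 0.285465 + 0.074602 = 0.360067.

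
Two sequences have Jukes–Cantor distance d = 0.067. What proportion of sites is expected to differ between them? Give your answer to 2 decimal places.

p = (3/4)(1 − e^(−4d/3)) = 0.75 × (1 − e^(-0.089333)) = 0.75 × (1 − 0.914541) = 0.064094.

0.06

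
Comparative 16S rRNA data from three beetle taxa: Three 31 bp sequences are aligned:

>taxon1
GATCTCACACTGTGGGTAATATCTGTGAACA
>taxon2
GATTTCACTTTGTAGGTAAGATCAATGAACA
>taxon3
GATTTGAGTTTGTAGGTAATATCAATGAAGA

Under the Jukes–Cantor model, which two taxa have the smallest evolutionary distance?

taxon2 and taxon3

taxon1–taxon2: 7/31 differ, p = 0.226, d = 0.269.
taxon1–taxon3: 9/31 differ, p = 0.290, d = 0.367.
taxon2–taxon3: 4/31 differ, p = 0.129, d = 0.142.
The smallest distance is between taxon2 and taxon3.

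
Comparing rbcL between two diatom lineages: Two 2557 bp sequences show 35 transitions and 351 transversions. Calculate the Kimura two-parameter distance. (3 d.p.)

P = 35/2557 ≈ 0.013688 and Q = 351/2557 ≈ 0.13727.
Under the Kimura two-parameter model, d = −½ ln(1 − 2P − Q) − ¼ ln(1 − 2Q).
1 − 2P − Q = 0.835354, giving −½ ln(0.835354) = 0.089950.
1 − 2Q = 0.72546, giving −¼ ln(0.72546) = 0.080237.
d = 0.089950 + 0.080237 = 0.170187.

0.170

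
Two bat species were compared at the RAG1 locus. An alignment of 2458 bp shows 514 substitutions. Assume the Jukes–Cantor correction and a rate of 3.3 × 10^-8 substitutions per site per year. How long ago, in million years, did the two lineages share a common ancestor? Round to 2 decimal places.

3.71

p = 514/2458 ≈ 0.209113.
d = −(3/4) ln(1 − 4p/3) = −0.75 ln(1 − 0.278817) = −0.75 ln(0.721183)
  = −0.75 × (-0.326862) = 0.245147 substitutions/site.
Under a molecular clock d = 2μt, so t = d/(2μ) = 0.245147 / (2 × 3.3 × 10^-8) = 3.71 million years.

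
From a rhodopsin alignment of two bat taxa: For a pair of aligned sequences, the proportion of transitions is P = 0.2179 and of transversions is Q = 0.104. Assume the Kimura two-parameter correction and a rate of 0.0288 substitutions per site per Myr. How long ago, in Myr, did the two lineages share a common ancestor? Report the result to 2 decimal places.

Under the Kimura two-parameter model, d = −½ ln(1 − 2P − Q) − ¼ ln(1 − 2Q).
1 − 2P − Q = 0.4602, giving −½ ln(0.4602) = 0.388047.
1 − 2Q = 0.792, giving −¼ ln(0.792) = 0.058298.
d = 0.388047 + 0.058298 = 0.446345.
Under a molecular clock d = 2μt, so t = d/(2μ) = 0.446345 / (2 × 0.0288) = 7.75 Myr.

7.75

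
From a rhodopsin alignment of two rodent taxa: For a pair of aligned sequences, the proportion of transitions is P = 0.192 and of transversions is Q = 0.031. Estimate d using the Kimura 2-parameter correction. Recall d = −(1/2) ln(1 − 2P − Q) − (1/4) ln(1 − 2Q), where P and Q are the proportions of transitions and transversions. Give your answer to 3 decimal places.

0.284

Under the Kimura two-parameter model, d = −½ ln(1 − 2P − Q) − ¼ ln(1 − 2Q).
1 − 2P − Q = 0.585, giving −½ ln(0.585) = 0.268072.
1 − 2Q = 0.938, giving −¼ ln(0.938) = 0.016001.
d = 0.268072 + 0.016001 = 0.284073.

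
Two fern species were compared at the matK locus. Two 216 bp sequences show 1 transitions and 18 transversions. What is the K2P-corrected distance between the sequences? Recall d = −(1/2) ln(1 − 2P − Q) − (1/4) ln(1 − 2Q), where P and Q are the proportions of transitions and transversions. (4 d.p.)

0.0942

P = 1/216 ≈ 0.00463 and Q = 18/216 ≈ 0.083333.
Under the Kimura two-parameter model, d = −½ ln(1 − 2P − Q) − ¼ ln(1 − 2Q).
1 − 2P − Q = 0.907407, giving −½ ln(0.907407) = 0.048582.
1 − 2Q = 0.833334, giving −¼ ln(0.833334) = 0.045580.
d = 0.048582 + 0.045580 = 0.094162.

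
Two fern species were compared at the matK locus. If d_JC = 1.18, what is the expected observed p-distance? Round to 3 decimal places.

0.594

p = (3/4)(1 − e^(−4d/3)) = 0.75 × (1 − e^(-1.573333)) = 0.75 × (1 − 0.207353) = 0.594485.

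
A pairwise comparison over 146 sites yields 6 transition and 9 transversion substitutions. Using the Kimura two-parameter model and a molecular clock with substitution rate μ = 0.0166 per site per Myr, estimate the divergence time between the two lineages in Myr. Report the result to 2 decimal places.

3.33

P = 6/146 ≈ 0.041096 and Q = 9/146 ≈ 0.061644.
Under the Kimura two-parameter model, d = −½ ln(1 − 2P − Q) − ¼ ln(1 − 2Q).
1 − 2P − Q = 0.856164, giving −½ ln(0.856164) = 0.077647.
1 − 2Q = 0.876712, giving −¼ ln(0.876712) = 0.032894.
d = 0.077647 + 0.032894 = 0.110541.
Under a molecular clock d = 2μt, so t = d/(2μ) = 0.110541 / (2 × 0.0166) = 3.33 Myr.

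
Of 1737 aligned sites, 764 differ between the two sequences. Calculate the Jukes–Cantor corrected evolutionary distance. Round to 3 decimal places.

0.662

p = 764/1737 ≈ 0.439839.
d = −(3/4) ln(1 − 4p/3) = −0.75 ln(1 − 0.586452) = −0.75 ln(0.413548)
  = −0.75 × (-0.882982) = 0.662237 substitutions/site.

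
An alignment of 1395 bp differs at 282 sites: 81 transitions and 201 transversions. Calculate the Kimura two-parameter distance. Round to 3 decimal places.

0.236

P = 81/1395 ≈ 0.058065 and Q = 201/1395 ≈ 0.144086.
Under the Kimura two-parameter model, d = −½ ln(1 − 2P − Q) − ¼ ln(1 − 2Q).
1 − 2P − Q = 0.739784, giving −½ ln(0.739784) = 0.150699.
1 − 2Q = 0.711828, giving −¼ ln(0.711828) = 0.084980.
d = 0.150699 + 0.084980 = 0.235679.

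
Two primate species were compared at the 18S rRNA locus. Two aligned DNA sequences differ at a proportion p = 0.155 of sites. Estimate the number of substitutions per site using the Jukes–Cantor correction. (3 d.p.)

0.174

d = −(3/4) ln(1 − 4p/3) = −0.75 ln(1 − 0.206667) = −0.75 ln(0.793333)
  = −0.75 × (-0.231512) = 0.173634 substitutions/site.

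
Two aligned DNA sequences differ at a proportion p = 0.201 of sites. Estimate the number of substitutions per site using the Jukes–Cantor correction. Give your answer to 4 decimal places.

d = −(3/4) ln(1 − 4p/3) = −0.75 ln(1 − 0.268) = −0.75 ln(0.732)
  = −0.75 × (-0.311975) = 0.233981 substitutions/site.

0.2340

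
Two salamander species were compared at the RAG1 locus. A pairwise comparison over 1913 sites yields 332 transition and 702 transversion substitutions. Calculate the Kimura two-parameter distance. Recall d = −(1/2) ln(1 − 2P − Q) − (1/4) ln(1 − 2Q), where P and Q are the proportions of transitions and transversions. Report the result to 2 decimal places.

P = 332/1913 ≈ 0.173549 and Q = 702/1913 ≈ 0.366963.
Under the Kimura two-parameter model, d = −½ ln(1 − 2P − Q) − ¼ ln(1 − 2Q).
1 − 2P − Q = 0.285939, giving −½ ln(0.285939) = 0.625988.
1 − 2Q = 0.266074, giving −¼ ln(0.266074) = 0.330995.
d = 0.625988 + 0.330995 = 0.956983.

0.96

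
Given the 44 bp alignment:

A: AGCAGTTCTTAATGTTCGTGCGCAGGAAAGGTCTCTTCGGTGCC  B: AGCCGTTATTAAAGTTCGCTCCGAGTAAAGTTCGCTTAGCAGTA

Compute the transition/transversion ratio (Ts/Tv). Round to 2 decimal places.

Transitions are A↔G and C↔T; transversions are all other mismatches.
Transitions: 2. Transversions: 13.
R = 2/13 = 0.153846… ≈ 0.15 (to 2 d.p.).

0.15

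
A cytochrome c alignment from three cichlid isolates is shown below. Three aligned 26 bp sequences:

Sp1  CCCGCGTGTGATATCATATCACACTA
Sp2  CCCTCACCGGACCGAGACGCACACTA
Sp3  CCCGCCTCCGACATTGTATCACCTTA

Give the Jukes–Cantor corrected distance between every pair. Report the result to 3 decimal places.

d(Sp1,Sp2) = 0.824, d(Sp1,Sp3) = 0.396, d(Sp2,Sp3) = 0.717

Sp1–Sp2: 13/26 sites differ → p = 0.5, d = −0.75 ln(1 − 0.666667) = 0.823960 ≈ 0.824.
Sp1–Sp3: 8/26 sites differ → p ≈ 0.307692, d = −0.75 ln(1 − 0.410256) = 0.396050 ≈ 0.396.
Sp2–Sp3: 12/26 sites differ → p ≈ 0.461538, d = −0.75 ln(1 − 0.615384) = 0.716632 ≈ 0.717.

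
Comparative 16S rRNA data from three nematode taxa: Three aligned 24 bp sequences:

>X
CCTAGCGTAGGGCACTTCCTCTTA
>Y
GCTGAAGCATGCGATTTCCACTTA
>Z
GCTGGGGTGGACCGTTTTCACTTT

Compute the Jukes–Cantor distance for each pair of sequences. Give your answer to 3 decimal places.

d(X,Y) = 0.608, d(X,Z) = 0.708, d(Y,Z) = 0.608

X–Y: 10/24 sites differ → p ≈ 0.416667, d = −0.75 ln(1 − 0.555556) = 0.608198 ≈ 0.608.
X–Z: 11/24 sites differ → p ≈ 0.458333, d = −0.75 ln(1 − 0.611111) = 0.708346 ≈ 0.708.
Y–Z: 10/24 sites differ → p ≈ 0.416667, d = −0.75 ln(1 − 0.555556) = 0.608198 ≈ 0.608.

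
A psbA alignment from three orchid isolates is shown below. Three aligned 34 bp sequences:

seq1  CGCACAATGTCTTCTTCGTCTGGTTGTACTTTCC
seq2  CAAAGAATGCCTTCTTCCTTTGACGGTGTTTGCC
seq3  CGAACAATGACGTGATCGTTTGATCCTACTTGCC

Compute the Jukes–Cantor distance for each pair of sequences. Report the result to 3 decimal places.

seq1–seq2: 12/34 sites differ → p ≈ 0.352941, d = −0.75 ln(1 − 0.470588) = 0.476991 ≈ 0.477.
seq1–seq3: 10/34 sites differ → p ≈ 0.294118, d = −0.75 ln(1 − 0.392157) = 0.373379 ≈ 0.373.
seq2–seq3: 12/34 sites differ → p ≈ 0.352941, d = −0.75 ln(1 − 0.470588) = 0.476991 ≈ 0.477.

d(seq1,seq2) = 0.477, d(seq1,seq3) = 0.373, d(seq2,seq3) = 0.477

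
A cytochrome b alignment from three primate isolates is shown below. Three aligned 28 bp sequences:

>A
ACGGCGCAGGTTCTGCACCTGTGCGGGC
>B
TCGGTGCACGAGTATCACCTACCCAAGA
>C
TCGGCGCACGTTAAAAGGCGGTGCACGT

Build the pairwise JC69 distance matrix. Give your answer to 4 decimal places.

d(A,B) = 0.8240, d(A,C) = 0.6355, d(B,C) = 0.8240

A–B: 14/28 sites differ → p = 0.5, d = −0.75 ln(1 − 0.666667) = 0.823960 ≈ 0.8240.
A–C: 12/28 sites differ → p ≈ 0.428571, d = −0.75 ln(1 − 0.571428) = 0.635472 ≈ 0.6355.
B–C: 14/28 sites differ → p = 0.5, d = −0.75 ln(1 − 0.666667) = 0.823960 ≈ 0.8240.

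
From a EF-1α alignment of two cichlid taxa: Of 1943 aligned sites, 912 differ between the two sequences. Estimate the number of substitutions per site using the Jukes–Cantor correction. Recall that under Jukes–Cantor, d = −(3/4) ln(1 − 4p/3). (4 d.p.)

0.7373

p = 912/1943 ≈ 0.469377.
d = −(3/4) ln(1 − 4p/3) = −0.75 ln(1 − 0.625836) = −0.75 ln(0.374164)
  = −0.75 × (-0.983061) = 0.737296 substitutions/site.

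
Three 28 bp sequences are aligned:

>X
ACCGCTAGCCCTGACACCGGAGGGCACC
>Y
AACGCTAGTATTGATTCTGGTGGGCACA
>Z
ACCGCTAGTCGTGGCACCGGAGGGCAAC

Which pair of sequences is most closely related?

X–Y: 9/28 differ, p = 0.321, d = 0.420.
X–Z: 4/28 differ, p = 0.143, d = 0.158.
Y–Z: 10/28 differ, p = 0.357, d = 0.485.
The smallest distance is between X and Z.

X and Z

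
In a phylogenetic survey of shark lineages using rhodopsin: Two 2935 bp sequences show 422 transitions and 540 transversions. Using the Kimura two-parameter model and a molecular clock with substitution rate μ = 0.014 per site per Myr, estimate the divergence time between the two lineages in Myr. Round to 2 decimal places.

P = 422/2935 ≈ 0.143782 and Q = 540/2935 ≈ 0.183986.
Under the Kimura two-parameter model, d = −½ ln(1 − 2P − Q) − ¼ ln(1 − 2Q).
1 − 2P − Q = 0.52845, giving −½ ln(0.52845) = 0.318904.
1 − 2Q = 0.632028, giving −¼ ln(0.632028) = 0.114705.
d = 0.318904 + 0.114705 = 0.433609.
Under a molecular clock d = 2μt, so t = d/(2μ) = 0.433609 / (2 × 0.014) = 15.49 Myr.

15.49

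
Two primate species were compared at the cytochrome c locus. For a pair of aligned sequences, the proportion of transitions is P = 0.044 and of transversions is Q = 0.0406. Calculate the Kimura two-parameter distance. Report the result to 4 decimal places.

0.0900

Under the Kimura two-parameter model, d = −½ ln(1 − 2P − Q) − ¼ ln(1 − 2Q).
1 − 2P − Q = 0.8714, giving −½ ln(0.8714) = 0.068827.
1 − 2Q = 0.9188, giving −¼ ln(0.9188) = 0.021172.
d = 0.068827 + 0.021172 = 0.089999.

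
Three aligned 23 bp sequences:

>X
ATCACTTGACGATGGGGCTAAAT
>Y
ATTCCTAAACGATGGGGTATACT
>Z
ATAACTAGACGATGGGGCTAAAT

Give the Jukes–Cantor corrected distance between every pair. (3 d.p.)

X–Y: 8/23 sites differ → p ≈ 0.347826, d = −0.75 ln(1 − 0.463768) = 0.467391 ≈ 0.467.
X–Z: 2/23 sites differ → p ≈ 0.086957, d = −0.75 ln(1 − 0.115943) = 0.092425 ≈ 0.092.
Y–Z: 7/23 sites differ → p ≈ 0.304348, d = −0.75 ln(1 − 0.405797) = 0.390401 ≈ 0.390.

d(X,Y) = 0.467, d(X,Z) = 0.092, d(Y,Z) = 0.390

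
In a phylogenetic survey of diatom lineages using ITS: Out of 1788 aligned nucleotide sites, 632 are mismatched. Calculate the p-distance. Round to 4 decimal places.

0.3535

p = 632/1788 = 0.353467… ≈ 0.3535 (to 4 d.p.).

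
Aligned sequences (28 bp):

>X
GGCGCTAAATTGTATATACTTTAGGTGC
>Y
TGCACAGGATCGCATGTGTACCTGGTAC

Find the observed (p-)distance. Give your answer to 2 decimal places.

The sequences differ at 15 of 28 positions.
p = 15/28 = 0.535714… ≈ 0.54 (to 2 d.p.).

0.54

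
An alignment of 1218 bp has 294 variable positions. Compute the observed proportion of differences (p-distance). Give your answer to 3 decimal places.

p = 294/1218 = 0.241379… ≈ 0.241 (to 3 d.p.).

0.241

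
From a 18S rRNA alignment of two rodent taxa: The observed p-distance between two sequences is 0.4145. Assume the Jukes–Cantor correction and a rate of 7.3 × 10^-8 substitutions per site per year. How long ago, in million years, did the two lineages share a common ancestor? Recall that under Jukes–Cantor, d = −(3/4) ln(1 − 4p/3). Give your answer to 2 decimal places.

d = −(3/4) ln(1 − 4p/3) = −0.75 ln(1 − 0.552667) = −0.75 ln(0.447333)
  = −0.75 × (-0.804452) = 0.603339 substitutions/site.
Under a molecular clock d = 2μt, so t = d/(2μ) = 0.603339 / (2 × 7.3 × 10^-8) = 4.13 million years.

4.13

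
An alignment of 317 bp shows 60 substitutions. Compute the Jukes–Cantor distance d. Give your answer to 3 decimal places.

0.218

p = 60/317 ≈ 0.189274.
d = −(3/4) ln(1 − 4p/3) = −0.75 ln(1 − 0.252365) = −0.75 ln(0.747635)
  = −0.75 × (-0.290840) = 0.218130 substitutions/site.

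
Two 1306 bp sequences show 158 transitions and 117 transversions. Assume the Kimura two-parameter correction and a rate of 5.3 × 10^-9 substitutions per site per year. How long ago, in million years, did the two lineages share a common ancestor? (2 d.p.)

P = 158/1306 ≈ 0.12098 and Q = 117/1306 ≈ 0.089587.
Under the Kimura two-parameter model, d = −½ ln(1 − 2P − Q) − ¼ ln(1 − 2Q).
1 − 2P − Q = 0.668453, giving −½ ln(0.668453) = 0.201395.
1 − 2Q = 0.820826, giving −¼ ln(0.820826) = 0.049361.
d = 0.201395 + 0.049361 = 0.250756.
Under a molecular clock d = 2μt, so t = d/(2μ) = 0.250756 / (2 × 5.3 × 10^-9) = 23.66 million years.

23.66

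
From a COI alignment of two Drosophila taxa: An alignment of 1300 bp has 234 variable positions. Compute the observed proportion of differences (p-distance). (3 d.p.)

p = 234/1300 = 0.180.

0.180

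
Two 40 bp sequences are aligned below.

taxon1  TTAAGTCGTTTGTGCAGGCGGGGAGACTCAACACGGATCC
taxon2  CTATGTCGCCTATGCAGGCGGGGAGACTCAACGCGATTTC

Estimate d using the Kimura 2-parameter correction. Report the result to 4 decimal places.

Of 40 sites, 7 differences are transitions and 2 are transversions, so P = 7/40 = 0.175 and Q = 2/40 = 0.05.
Under the Kimura two-parameter model, d = −½ ln(1 − 2P − Q) − ¼ ln(1 − 2Q).
1 − 2P − Q = 0.6, giving −½ ln(0.6) = 0.255413.
1 − 2Q = 0.9, giving −¼ ln(0.9) = 0.026340.
d = 0.255413 + 0.026340 = 0.281753.

0.2818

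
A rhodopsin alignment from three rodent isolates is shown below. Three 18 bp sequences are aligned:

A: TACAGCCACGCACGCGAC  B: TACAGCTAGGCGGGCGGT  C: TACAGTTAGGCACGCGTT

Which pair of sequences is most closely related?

B and C

A–B: 6/18 differ, p = 0.333, d = 0.441.
A–C: 5/18 differ, p = 0.278, d = 0.347.
B–C: 4/18 differ, p = 0.222, d = 0.264.
The smallest distance is between B and C.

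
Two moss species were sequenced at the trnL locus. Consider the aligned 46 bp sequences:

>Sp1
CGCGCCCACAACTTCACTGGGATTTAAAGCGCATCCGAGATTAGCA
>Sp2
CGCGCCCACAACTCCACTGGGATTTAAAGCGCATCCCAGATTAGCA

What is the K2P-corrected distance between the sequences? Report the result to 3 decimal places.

0.045

Of 46 sites, 1 differences are transitions and 1 are transversions, so P = 1/46 ≈ 0.021739 and Q = 1/46 ≈ 0.021739.
Under the Kimura two-parameter model, d = −½ ln(1 − 2P − Q) − ¼ ln(1 − 2Q).
1 − 2P − Q = 0.934783, giving −½ ln(0.934783) = 0.033720.
1 − 2Q = 0.956522, giving −¼ ln(0.956522) = 0.011113.
d = 0.033720 + 0.011113 = 0.044833.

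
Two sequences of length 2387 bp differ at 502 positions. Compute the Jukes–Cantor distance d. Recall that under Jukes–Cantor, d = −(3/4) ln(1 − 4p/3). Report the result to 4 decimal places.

0.2468

p = 502/2387 ≈ 0.210306.
d = −(3/4) ln(1 − 4p/3) = −0.75 ln(1 − 0.280408) = −0.75 ln(0.719592)
  = −0.75 × (-0.329071) = 0.246803 substitutions/site.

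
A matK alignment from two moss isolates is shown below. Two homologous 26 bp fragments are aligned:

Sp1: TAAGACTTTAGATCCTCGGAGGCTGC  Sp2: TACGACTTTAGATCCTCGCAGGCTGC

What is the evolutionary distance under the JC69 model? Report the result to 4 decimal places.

The sequences differ at 2 of 26 sites (3, 19), so p = 2/26 ≈ 0.076923.
d = −(3/4) ln(1 − 4p/3) = −0.75 ln(1 − 0.102564) = −0.75 ln(0.897436)
  = −0.75 × (-0.108213) = 0.081160 substitutions/site.

0.0812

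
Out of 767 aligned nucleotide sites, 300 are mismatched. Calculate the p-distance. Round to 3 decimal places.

p = 300/767 = 0.391134… ≈ 0.391 (to 3 d.p.).

0.391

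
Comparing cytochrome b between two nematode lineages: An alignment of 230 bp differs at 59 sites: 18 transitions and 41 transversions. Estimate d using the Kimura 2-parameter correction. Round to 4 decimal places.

0.3140

P = 18/230 ≈ 0.078261 and Q = 41/230 ≈ 0.178261.
Under the Kimura two-parameter model, d = −½ ln(1 − 2P − Q) − ¼ ln(1 − 2Q).
1 − 2P − Q = 0.665217, giving −½ ln(0.665217) = 0.203821.
1 − 2Q = 0.643478, giving −¼ ln(0.643478) = 0.110217.
d = 0.203821 + 0.110217 = 0.314038.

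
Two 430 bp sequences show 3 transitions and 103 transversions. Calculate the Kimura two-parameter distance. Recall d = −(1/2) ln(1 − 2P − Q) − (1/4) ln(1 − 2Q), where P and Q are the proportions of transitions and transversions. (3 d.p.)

0.309

P = 3/430 ≈ 0.006977 and Q = 103/430 ≈ 0.239535.
Under the Kimura two-parameter model, d = −½ ln(1 − 2P − Q) − ¼ ln(1 − 2Q).
1 − 2P − Q = 0.746511, giving −½ ln(0.746511) = 0.146172.
1 − 2Q = 0.52093, giving −¼ ln(0.52093) = 0.163035.
d = 0.146172 + 0.163035 = 0.309207.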